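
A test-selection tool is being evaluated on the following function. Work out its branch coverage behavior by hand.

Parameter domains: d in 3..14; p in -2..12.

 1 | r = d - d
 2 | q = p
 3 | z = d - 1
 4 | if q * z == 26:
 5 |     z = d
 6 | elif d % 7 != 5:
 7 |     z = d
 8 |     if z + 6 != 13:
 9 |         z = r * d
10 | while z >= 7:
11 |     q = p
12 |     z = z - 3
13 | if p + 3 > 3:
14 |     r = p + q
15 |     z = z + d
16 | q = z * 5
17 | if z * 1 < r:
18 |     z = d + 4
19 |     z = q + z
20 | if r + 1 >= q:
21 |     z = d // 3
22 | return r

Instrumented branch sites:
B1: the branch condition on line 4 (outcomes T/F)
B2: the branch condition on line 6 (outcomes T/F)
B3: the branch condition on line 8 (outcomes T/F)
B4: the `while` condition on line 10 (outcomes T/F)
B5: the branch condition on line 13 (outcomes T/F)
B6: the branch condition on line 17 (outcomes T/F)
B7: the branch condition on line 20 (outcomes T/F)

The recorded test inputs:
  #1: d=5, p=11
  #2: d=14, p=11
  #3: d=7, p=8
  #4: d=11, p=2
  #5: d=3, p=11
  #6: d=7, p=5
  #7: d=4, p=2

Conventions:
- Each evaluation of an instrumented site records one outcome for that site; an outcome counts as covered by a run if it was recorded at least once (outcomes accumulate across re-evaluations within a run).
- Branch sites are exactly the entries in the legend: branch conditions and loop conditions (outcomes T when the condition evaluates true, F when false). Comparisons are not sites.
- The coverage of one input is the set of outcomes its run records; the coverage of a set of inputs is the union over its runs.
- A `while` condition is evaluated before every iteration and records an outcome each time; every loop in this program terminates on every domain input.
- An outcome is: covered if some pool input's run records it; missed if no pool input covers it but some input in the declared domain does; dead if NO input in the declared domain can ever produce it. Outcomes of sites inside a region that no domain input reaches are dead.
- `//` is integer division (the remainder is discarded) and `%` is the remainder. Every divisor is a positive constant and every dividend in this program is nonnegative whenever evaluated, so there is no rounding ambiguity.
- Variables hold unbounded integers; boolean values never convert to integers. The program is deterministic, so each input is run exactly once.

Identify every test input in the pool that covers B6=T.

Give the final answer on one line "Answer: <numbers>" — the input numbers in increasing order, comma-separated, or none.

input #1 (d=5, p=11): hits B6=T
input #2 (d=14, p=11): hits B6=T
input #3 (d=7, p=8): hits B6=T
input #4 (d=11, p=2): never hits B6=T
input #5 (d=3, p=11): hits B6=T
input #6 (d=7, p=5): never hits B6=T
input #7 (d=4, p=2): never hits B6=T

Answer: 1, 2, 3, 5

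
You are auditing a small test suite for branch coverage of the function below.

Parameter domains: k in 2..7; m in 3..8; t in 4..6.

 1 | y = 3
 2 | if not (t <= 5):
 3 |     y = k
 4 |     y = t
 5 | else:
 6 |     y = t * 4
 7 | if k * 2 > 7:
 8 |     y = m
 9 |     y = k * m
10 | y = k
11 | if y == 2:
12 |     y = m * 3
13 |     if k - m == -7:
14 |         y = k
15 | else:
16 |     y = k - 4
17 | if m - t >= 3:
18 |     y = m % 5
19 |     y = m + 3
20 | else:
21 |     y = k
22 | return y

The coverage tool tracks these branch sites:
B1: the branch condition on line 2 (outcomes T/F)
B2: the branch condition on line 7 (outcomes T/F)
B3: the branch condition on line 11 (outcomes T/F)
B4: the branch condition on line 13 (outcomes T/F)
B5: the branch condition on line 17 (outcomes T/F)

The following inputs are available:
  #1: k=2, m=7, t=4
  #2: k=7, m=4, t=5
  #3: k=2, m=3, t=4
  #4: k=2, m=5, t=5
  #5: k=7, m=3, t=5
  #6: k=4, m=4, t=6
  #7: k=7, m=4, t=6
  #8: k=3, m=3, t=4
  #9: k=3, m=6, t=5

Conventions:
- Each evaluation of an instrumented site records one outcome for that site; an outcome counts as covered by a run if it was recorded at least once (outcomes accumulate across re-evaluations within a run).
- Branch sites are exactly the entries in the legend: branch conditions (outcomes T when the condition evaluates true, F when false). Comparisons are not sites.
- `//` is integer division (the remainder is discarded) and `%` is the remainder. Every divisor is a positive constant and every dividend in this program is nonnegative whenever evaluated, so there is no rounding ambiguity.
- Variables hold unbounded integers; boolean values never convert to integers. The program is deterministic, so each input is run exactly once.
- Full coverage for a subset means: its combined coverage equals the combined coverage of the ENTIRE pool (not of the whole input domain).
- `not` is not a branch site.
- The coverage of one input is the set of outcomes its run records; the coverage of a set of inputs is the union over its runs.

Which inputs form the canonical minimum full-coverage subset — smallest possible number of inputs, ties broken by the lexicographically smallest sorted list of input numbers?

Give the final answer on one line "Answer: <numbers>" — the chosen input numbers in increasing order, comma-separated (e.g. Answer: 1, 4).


input #1, k=2, m=7, t=4: events B1->F, B2->F, B3->T, B4->F, B5->T; outcomes B1=F, B2=F, B3=T, B4=F, B5=T
input #2, k=7, m=4, t=5: events B1->F, B2->T, B3->F, B5->F; outcomes B1=F, B2=T, B3=F, B5=F
input #3, k=2, m=3, t=4: events B1->F, B2->F, B3->T, B4->F, B5->F; outcomes B1=F, B2=F, B3=T, B4=F, B5=F
input #4, k=2, m=5, t=5: events B1->F, B2->F, B3->T, B4->F, B5->F; outcomes B1=F, B2=F, B3=T, B4=F, B5=F
input #5, k=7, m=3, t=5: events B1->F, B2->T, B3->F, B5->F; outcomes B1=F, B2=T, B3=F, B5=F
input #6, k=4, m=4, t=6: events B1->T, B2->T, B3->F, B5->F; outcomes B1=T, B2=T, B3=F, B5=F
input #7, k=7, m=4, t=6: events B1->T, B2->T, B3->F, B5->F; outcomes B1=T, B2=T, B3=F, B5=F
input #8, k=3, m=3, t=4: events B1->F, B2->F, B3->F, B5->F; outcomes B1=F, B2=F, B3=F, B5=F
input #9, k=3, m=6, t=5: events B1->F, B2->F, B3->F, B5->F; outcomes B1=F, B2=F, B3=F, B5=F
union over all inputs: B1=T, B1=F, B2=T, B2=F, B3=T, B3=F, B4=F, B5=T, B5=F (9 outcomes)
every size-1 subset falls short of the 9 outcomes (best: 5/9)
at size 2, {1, 6} reaches all 9 outcomes; every lexicographically earlier size-2 subset fails
Answer: 1, 6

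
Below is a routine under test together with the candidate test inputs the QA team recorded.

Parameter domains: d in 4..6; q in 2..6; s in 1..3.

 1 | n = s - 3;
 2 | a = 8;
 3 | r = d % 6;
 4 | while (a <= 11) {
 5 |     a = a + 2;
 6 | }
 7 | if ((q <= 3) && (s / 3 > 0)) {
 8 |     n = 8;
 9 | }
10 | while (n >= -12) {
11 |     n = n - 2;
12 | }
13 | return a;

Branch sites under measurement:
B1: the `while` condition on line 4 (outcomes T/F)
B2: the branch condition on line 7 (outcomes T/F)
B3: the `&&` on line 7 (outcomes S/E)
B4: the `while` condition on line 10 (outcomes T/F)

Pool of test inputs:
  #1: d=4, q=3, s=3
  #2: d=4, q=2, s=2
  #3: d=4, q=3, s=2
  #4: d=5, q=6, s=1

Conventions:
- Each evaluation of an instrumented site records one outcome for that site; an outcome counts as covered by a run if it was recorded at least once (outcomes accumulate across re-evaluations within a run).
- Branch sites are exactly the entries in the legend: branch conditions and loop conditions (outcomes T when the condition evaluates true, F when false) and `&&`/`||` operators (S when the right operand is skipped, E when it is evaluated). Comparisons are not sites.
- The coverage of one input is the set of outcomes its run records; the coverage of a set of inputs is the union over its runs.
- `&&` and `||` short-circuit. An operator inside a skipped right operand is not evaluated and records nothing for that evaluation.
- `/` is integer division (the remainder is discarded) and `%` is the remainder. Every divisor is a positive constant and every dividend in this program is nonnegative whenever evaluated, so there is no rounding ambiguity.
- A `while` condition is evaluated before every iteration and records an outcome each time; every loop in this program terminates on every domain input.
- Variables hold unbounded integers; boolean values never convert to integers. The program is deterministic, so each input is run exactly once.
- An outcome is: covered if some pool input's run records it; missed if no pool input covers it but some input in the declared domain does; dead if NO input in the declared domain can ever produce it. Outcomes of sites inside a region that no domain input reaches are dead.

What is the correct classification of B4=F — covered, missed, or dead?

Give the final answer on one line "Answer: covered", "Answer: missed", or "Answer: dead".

B4=F is recorded by pool input(s) 1, 2, 3, 4 -> covered

Answer: covered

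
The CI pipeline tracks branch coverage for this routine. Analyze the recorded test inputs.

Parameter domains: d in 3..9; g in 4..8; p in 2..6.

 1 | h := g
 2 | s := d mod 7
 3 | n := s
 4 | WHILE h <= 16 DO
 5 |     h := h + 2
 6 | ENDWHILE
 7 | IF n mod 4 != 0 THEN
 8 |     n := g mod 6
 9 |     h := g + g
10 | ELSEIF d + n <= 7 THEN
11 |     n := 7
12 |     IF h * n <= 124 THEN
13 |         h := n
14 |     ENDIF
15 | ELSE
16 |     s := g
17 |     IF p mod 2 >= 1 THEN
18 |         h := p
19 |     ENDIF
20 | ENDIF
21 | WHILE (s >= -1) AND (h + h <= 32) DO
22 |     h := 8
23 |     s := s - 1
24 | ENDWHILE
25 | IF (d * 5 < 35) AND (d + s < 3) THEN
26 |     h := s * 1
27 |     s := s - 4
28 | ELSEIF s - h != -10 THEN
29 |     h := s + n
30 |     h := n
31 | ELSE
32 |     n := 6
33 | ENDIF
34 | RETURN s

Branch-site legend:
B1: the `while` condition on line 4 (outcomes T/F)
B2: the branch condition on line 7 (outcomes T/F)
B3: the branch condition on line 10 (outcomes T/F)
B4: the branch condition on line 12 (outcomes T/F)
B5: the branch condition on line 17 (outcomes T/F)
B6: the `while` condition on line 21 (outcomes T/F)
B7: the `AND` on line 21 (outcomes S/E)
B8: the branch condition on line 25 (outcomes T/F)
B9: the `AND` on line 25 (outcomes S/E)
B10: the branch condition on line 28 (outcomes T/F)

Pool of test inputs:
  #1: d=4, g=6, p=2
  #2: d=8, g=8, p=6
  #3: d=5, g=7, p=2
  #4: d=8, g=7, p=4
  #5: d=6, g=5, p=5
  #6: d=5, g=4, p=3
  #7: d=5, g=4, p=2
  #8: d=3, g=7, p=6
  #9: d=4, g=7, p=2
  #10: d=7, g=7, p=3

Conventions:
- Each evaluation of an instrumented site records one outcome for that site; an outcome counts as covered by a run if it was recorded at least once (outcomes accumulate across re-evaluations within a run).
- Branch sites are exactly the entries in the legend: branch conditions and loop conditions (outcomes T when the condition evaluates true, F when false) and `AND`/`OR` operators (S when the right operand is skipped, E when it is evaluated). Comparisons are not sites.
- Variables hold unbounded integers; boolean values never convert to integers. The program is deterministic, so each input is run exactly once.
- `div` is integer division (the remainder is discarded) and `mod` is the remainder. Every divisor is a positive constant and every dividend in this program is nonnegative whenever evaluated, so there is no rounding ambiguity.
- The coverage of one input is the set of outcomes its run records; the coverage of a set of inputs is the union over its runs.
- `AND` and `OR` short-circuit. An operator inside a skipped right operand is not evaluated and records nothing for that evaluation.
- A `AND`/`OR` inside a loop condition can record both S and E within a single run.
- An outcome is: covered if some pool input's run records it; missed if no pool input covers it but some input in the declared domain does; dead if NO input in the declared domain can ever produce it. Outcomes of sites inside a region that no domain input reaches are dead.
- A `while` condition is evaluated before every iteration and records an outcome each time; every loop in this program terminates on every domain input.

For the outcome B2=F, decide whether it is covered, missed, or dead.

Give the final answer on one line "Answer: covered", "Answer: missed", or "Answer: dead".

B2=F is recorded by pool input(s) 1, 9, 10 -> covered

Answer: covered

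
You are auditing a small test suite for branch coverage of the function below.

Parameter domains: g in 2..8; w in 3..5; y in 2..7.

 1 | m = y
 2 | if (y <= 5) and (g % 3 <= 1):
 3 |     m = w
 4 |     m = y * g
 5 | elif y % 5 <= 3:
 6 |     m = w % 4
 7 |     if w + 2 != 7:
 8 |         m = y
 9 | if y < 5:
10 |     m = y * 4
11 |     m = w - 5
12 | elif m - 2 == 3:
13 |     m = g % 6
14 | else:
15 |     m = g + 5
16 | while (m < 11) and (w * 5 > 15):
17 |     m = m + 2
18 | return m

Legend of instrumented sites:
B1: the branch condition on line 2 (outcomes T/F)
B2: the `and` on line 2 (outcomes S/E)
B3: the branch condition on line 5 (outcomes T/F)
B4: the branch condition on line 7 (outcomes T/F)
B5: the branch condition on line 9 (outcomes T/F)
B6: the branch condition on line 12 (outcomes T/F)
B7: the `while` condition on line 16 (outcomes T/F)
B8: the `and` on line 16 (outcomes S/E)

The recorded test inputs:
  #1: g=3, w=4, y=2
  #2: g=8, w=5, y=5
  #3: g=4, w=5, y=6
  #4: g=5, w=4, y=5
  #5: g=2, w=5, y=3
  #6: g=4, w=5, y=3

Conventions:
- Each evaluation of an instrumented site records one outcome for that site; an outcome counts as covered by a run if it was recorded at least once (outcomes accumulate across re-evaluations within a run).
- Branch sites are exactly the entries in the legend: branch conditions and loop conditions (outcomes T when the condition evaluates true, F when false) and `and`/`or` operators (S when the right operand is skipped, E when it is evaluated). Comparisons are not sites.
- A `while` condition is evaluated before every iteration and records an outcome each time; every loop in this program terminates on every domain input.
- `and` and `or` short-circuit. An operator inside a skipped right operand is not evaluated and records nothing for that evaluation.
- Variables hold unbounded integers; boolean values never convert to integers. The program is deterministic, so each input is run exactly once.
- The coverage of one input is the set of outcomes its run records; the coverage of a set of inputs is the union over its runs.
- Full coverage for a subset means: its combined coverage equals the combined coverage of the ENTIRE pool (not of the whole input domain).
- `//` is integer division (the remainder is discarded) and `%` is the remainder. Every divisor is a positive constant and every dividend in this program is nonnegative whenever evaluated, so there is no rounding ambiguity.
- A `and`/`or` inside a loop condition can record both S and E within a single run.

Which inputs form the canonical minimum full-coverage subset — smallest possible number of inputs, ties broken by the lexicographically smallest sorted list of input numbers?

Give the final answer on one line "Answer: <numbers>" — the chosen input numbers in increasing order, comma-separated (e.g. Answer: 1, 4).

#1 (g=3, w=4, y=2) -> B2->E, B1->T, B5->T, B8->E, B7->T, B8->E, B7->T, B8->E, B7->T, B8->E, B7->T, B8->E, B7->T, B8->E, ...; covered: B1=T, B2=E, B5=T, B7=T, B7=F, B8=S, B8=E
#2 (g=8, w=5, y=5) -> B2->E, B1->F, B3->T, B4->F, B5->F, B6->F, B8->S, B7->F; covered: B1=F, B2=E, B3=T, B4=F, B5=F, B6=F, B7=F, B8=S
#3 (g=4, w=5, y=6) -> B2->S, B1->F, B3->T, B4->F, B5->F, B6->F, B8->E, B7->T, B8->S, B7->F; covered: B1=F, B2=S, B3=T, B4=F, B5=F, B6=F, B7=T, B7=F, B8=S, B8=E
#4 (g=5, w=4, y=5) -> B2->E, B1->F, B3->T, B4->T, B5->F, B6->T, B8->E, B7->T, B8->E, B7->T, B8->E, B7->T, B8->S, B7->F; covered: B1=F, B2=E, B3=T, B4=T, B5=F, B6=T, B7=T, B7=F, B8=S, B8=E
#5 (g=2, w=5, y=3) -> B2->E, B1->F, B3->T, B4->F, B5->T, B8->E, B7->T, B8->E, B7->T, B8->E, B7->T, B8->E, B7->T, B8->E, ...; covered: B1=F, B2=E, B3=T, B4=F, B5=T, B7=T, B7=F, B8=S, B8=E
#6 (g=4, w=5, y=3) -> B2->E, B1->T, B5->T, B8->E, B7->T, B8->E, B7->T, B8->E, B7->T, B8->E, B7->T, B8->E, B7->T, B8->E, ...; covered: B1=T, B2=E, B5=T, B7=T, B7=F, B8=S, B8=E
pool-wide coverage (15 outcomes): B1=T, B1=F, B2=S, B2=E, B3=T, B4=T, B4=F, B5=T, B5=F, B6=T, B6=F, B7=T, B7=F, B8=S, B8=E
checked all size-1 subsets: none covers 15 outcomes (max 10/15)
checked all size-2 subsets: none covers 15 outcomes (max 13/15)
inputs {1, 3, 4} (size 3) cover everything; no size-3 subset with a lexicographically smaller index list covers all 15

Answer: 1, 3, 4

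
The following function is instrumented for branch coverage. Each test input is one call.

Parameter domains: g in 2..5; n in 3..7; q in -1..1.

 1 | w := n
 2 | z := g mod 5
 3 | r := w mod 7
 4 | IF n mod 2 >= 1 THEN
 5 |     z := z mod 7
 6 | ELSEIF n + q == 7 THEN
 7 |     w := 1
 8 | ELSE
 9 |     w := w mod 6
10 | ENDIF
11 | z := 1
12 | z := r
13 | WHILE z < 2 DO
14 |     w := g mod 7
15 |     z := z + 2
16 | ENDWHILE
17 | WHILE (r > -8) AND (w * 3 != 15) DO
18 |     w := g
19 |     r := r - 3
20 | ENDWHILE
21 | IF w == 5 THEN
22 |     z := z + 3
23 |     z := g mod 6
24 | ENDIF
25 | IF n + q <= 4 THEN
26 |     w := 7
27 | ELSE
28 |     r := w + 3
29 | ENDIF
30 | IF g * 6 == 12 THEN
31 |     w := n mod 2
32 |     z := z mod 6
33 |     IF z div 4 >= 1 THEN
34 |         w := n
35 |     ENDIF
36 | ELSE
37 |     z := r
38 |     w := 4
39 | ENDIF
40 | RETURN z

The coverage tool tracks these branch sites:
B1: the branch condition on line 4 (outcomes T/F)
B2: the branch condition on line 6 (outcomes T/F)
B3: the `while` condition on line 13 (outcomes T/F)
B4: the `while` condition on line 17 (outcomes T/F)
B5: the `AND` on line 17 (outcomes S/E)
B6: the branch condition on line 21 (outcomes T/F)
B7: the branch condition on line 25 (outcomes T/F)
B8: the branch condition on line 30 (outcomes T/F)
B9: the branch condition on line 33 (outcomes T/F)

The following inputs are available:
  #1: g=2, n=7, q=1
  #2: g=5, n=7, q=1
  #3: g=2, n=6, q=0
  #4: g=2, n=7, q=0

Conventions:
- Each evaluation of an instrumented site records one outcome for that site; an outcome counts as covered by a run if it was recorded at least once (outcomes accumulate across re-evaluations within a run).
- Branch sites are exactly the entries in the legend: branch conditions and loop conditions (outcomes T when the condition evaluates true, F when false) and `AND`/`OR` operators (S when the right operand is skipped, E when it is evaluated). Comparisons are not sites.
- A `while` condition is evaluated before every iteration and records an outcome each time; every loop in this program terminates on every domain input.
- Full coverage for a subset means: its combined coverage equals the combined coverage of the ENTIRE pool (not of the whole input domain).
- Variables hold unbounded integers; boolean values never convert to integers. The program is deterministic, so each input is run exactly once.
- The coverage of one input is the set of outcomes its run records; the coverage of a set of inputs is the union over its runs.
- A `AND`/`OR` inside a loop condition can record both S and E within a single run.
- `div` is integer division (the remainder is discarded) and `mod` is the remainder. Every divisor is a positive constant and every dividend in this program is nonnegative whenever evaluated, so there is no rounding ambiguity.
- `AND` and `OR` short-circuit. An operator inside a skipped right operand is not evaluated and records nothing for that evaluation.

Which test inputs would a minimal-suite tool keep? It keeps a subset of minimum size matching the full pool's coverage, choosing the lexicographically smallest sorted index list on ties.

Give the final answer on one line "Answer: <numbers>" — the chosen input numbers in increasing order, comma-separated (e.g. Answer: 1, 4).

input #1 (g=2, n=7, q=1): events B1->T, B3->T, B3->F, B5->E, B4->T, B5->E, B4->T, B5->E, B4->T, B5->S, B4->F, B6->F, B7->F, B8->T, ...; covers B1=T, B3=T, B3=F, B4=T, B4=F, B5=S, B5=E, B6=F, B7=F, B8=T, B9=F
input #2 (g=5, n=7, q=1): events B1->T, B3->T, B3->F, B5->E, B4->F, B6->T, B7->F, B8->F; covers B1=T, B3=T, B3=F, B4=F, B5=E, B6=T, B7=F, B8=F
input #3 (g=2, n=6, q=0): events B1->F, B2->F, B3->F, B5->E, B4->T, B5->E, B4->T, B5->E, B4->T, B5->E, B4->T, B5->E, B4->T, B5->S, ...; covers B1=F, B2=F, B3=F, B4=T, B4=F, B5=S, B5=E, B6=F, B7=F, B8=T, B9=F
input #4 (g=2, n=7, q=0): events B1->T, B3->T, B3->F, B5->E, B4->T, B5->E, B4->T, B5->E, B4->T, B5->S, B4->F, B6->F, B7->F, B8->T, ...; covers B1=T, B3=T, B3=F, B4=T, B4=F, B5=S, B5=E, B6=F, B7=F, B8=T, B9=F
union over all inputs: B1=T, B1=F, B2=F, B3=T, B3=F, B4=T, B4=F, B5=S, B5=E, B6=T, B6=F, B7=F, B8=T, B8=F, B9=F (15 outcomes)
size 1 is not enough: best union over all size-1 subsets is 11/15
at size 2, {2, 3} reaches all 15 outcomes; every lexicographically earlier size-2 subset fails

Answer: 2, 3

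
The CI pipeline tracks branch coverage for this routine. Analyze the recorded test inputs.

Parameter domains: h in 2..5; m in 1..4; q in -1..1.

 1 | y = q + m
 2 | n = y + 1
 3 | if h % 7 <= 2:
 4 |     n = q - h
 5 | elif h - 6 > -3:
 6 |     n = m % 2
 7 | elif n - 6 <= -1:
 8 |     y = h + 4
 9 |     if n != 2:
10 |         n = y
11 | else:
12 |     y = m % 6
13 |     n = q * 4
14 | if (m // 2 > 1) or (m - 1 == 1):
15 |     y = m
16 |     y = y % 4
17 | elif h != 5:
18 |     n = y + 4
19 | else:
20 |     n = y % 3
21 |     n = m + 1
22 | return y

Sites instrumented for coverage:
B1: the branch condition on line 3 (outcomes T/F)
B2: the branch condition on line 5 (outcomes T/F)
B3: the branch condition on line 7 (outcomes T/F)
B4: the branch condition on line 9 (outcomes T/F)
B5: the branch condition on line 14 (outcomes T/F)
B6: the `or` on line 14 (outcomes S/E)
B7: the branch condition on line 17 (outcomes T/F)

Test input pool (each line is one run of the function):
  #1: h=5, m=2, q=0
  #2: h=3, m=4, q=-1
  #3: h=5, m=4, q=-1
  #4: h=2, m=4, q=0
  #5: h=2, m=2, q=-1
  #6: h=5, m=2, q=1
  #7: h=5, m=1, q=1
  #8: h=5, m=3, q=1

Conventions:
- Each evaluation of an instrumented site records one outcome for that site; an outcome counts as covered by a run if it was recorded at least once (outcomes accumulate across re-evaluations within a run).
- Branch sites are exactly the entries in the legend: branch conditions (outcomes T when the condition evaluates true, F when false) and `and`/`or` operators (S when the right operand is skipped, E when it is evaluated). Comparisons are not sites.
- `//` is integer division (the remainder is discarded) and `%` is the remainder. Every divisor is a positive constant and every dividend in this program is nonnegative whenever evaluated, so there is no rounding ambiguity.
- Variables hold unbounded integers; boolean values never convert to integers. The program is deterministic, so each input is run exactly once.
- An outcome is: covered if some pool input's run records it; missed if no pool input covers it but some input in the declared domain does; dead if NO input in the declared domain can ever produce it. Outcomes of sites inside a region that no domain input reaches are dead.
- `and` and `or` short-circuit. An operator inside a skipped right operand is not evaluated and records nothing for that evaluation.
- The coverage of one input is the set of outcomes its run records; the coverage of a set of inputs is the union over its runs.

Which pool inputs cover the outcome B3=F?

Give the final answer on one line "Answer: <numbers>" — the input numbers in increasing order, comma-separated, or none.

input #1 (h=5, m=2, q=0): misses B3=F
input #2 (h=3, m=4, q=-1): misses B3=F
input #3 (h=5, m=4, q=-1): misses B3=F
input #4 (h=2, m=4, q=0): misses B3=F
input #5 (h=2, m=2, q=-1): misses B3=F
input #6 (h=5, m=2, q=1): misses B3=F
input #7 (h=5, m=1, q=1): misses B3=F
input #8 (h=5, m=3, q=1): misses B3=F

Answer: none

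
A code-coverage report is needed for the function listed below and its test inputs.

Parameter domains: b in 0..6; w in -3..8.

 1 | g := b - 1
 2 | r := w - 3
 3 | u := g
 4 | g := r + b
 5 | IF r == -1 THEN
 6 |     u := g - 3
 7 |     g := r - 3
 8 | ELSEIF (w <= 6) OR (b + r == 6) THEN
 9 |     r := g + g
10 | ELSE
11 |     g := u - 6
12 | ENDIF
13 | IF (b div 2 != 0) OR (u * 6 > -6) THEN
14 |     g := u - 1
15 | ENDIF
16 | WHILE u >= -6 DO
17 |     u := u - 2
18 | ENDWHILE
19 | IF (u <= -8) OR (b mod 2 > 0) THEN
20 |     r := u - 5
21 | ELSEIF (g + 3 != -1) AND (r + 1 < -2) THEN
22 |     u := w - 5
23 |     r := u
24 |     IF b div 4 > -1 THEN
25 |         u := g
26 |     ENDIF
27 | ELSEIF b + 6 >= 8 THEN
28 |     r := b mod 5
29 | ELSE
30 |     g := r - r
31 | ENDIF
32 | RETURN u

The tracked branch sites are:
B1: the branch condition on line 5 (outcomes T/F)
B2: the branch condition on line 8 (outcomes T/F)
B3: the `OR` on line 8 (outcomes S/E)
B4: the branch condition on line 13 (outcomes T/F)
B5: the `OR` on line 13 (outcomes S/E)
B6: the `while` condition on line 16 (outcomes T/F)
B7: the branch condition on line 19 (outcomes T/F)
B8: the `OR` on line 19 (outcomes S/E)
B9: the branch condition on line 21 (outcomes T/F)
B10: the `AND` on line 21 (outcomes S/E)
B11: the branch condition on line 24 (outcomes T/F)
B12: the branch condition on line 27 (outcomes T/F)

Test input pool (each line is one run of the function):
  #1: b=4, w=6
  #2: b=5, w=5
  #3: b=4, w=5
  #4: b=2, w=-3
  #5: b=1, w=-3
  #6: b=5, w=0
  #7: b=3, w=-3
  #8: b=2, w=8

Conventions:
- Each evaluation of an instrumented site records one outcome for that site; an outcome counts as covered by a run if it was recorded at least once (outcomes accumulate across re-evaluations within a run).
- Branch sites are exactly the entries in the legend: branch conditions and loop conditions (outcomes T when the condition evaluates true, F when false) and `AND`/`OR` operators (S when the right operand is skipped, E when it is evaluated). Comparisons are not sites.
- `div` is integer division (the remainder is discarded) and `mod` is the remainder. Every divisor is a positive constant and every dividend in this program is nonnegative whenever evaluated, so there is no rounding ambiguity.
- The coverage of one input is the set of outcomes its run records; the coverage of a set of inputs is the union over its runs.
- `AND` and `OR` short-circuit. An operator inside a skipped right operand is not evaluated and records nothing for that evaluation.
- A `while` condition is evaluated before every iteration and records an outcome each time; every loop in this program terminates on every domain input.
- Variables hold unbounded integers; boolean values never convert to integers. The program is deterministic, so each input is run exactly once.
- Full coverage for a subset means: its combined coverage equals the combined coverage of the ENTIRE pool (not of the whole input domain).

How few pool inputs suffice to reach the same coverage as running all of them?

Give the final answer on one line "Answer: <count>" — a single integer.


run #1 (b=4, w=6) runs B1->F, B3->S, B2->T, B5->S, B4->T, B6->T, B6->T, B6->T, B6->T, B6->T, B6->F, B8->E, B7->F, B10->E, ...; records B1=F, B2=T, B3=S, B4=T, B5=S, B6=T, B6=F, B7=F, B8=E, B9=F, B10=E, B12=T
run #2 (b=5, w=5) runs B1->F, B3->S, B2->T, B5->S, B4->T, B6->T, B6->T, B6->T, B6->T, B6->T, B6->T, B6->F, B8->S, B7->T; records B1=F, B2=T, B3=S, B4=T, B5=S, B6=T, B6=F, B7=T, B8=S
run #3 (b=4, w=5) runs B1->F, B3->S, B2->T, B5->S, B4->T, B6->T, B6->T, B6->T, B6->T, B6->T, B6->F, B8->E, B7->F, B10->E, ...; records B1=F, B2=T, B3=S, B4=T, B5=S, B6=T, B6=F, B7=F, B8=E, B9=F, B10=E, B12=T
run #4 (b=2, w=-3) runs B1->F, B3->S, B2->T, B5->S, B4->T, B6->T, B6->T, B6->T, B6->T, B6->F, B8->E, B7->F, B10->E, B9->T, ...; records B1=F, B2=T, B3=S, B4=T, B5=S, B6=T, B6=F, B7=F, B8=E, B9=T, B10=E, B11=T
run #5 (b=1, w=-3) runs B1->F, B3->S, B2->T, B5->E, B4->T, B6->T, B6->T, B6->T, B6->T, B6->F, B8->S, B7->T; records B1=F, B2=T, B3=S, B4=T, B5=E, B6=T, B6=F, B7=T, B8=S
run #6 (b=5, w=0) runs B1->F, B3->S, B2->T, B5->S, B4->T, B6->T, B6->T, B6->T, B6->T, B6->T, B6->T, B6->F, B8->S, B7->T; records B1=F, B2=T, B3=S, B4=T, B5=S, B6=T, B6=F, B7=T, B8=S
run #7 (b=3, w=-3) runs B1->F, B3->S, B2->T, B5->S, B4->T, B6->T, B6->T, B6->T, B6->T, B6->T, B6->F, B8->S, B7->T; records B1=F, B2=T, B3=S, B4=T, B5=S, B6=T, B6=F, B7=T, B8=S
run #8 (b=2, w=8) runs B1->F, B3->E, B2->F, B5->S, B4->T, B6->T, B6->T, B6->T, B6->T, B6->F, B8->E, B7->F, B10->E, B9->F, ...; records B1=F, B2=F, B3=E, B4=T, B5=S, B6=T, B6=F, B7=F, B8=E, B9=F, B10=E, B12=T
pool-wide coverage (19 outcomes): B1=F, B2=T, B2=F, B3=S, B3=E, B4=T, B5=S, B5=E, B6=T, B6=F, B7=T, B7=F, B8=S, B8=E, B9=T, B9=F, B10=E, B11=T, B12=T
size 1 is not enough: best union over all size-1 subsets is 12/19
size 2 is not enough: best union over all size-2 subsets is 17/19
size 3: inputs {4, 5, 8} cover all 19 outcomes, and no lexicographically smaller subset of this size does
Answer: 3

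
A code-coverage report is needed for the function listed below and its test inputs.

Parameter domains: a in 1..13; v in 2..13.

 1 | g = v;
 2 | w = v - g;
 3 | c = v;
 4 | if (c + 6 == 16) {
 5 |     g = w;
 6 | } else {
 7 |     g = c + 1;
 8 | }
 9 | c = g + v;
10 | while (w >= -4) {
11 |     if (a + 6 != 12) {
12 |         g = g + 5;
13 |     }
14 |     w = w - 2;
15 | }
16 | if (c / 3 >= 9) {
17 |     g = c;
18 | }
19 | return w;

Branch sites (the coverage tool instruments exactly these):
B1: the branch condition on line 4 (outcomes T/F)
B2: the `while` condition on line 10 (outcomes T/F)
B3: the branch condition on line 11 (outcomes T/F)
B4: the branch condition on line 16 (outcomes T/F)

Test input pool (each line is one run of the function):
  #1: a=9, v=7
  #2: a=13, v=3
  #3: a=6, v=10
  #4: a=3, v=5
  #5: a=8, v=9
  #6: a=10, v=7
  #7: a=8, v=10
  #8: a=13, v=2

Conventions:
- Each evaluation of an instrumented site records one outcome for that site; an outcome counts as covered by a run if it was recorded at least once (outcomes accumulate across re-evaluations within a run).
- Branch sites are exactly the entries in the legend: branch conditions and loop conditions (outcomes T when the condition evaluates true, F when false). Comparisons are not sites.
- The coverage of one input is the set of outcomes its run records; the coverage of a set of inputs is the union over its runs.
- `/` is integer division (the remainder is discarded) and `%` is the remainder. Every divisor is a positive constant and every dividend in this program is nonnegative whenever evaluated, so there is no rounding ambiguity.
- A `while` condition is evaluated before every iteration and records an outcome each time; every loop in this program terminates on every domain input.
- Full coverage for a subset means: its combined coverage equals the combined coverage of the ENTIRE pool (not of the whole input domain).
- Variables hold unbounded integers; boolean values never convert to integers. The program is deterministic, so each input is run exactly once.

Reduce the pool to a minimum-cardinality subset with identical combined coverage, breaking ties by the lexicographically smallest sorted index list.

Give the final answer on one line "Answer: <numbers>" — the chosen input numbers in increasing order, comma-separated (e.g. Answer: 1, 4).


input #1 (a=9, v=7): covers B1=F, B2=T, B2=F, B3=T, B4=F
input #2 (a=13, v=3): covers B1=F, B2=T, B2=F, B3=T, B4=F
input #3 (a=6, v=10): covers B1=T, B2=T, B2=F, B3=F, B4=F
input #4 (a=3, v=5): covers B1=F, B2=T, B2=F, B3=T, B4=F
input #5 (a=8, v=9): covers B1=F, B2=T, B2=F, B3=T, B4=F
input #6 (a=10, v=7): covers B1=F, B2=T, B2=F, B3=T, B4=F
input #7 (a=8, v=10): covers B1=T, B2=T, B2=F, B3=T, B4=F
input #8 (a=13, v=2): covers B1=F, B2=T, B2=F, B3=T, B4=F
pool-wide coverage (7 outcomes): B1=T, B1=F, B2=T, B2=F, B3=T, B3=F, B4=F
size 1 is not enough: best union over all size-1 subsets is 5/7
size 2: inputs {1, 3} cover all 7 outcomes, and no lexicographically smaller subset of this size does
Answer: 1, 3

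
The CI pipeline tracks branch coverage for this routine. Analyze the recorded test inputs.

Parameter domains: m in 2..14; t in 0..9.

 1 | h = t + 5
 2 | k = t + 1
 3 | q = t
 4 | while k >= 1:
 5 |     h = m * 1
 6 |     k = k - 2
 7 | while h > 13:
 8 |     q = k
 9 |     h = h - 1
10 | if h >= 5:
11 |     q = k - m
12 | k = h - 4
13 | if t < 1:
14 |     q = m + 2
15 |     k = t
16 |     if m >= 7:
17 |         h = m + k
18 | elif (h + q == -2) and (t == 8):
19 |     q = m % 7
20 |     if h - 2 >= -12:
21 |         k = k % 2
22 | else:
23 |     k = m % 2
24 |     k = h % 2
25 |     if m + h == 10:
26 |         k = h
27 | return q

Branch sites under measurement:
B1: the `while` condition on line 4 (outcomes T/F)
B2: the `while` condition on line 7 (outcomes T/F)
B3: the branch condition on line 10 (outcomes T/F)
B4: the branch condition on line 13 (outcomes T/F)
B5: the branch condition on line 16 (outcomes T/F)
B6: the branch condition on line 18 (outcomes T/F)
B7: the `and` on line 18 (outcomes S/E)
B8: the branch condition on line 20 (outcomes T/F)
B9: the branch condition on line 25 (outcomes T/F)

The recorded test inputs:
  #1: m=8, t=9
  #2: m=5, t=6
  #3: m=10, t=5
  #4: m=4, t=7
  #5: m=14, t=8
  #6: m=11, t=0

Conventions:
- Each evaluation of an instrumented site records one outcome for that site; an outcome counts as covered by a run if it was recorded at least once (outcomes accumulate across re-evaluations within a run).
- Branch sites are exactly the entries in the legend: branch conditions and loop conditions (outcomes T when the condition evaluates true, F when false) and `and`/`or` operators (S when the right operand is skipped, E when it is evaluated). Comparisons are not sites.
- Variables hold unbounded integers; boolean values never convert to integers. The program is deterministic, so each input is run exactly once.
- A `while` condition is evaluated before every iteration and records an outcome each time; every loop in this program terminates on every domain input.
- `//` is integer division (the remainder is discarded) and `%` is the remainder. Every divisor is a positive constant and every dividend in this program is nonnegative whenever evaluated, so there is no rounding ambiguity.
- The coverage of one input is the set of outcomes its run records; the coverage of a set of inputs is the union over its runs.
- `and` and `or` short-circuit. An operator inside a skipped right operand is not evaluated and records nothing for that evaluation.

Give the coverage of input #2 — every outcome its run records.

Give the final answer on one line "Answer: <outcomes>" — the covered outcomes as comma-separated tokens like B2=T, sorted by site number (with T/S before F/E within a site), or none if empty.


Running input #2 (m=5, t=6), event by event:
  B1->T, B1->T, B1->T, B1->T, B1->F, B2->F, B3->T, B4->F, B7->S, B6->F
  B9->T
collecting distinct outcomes: B1=T, B1=F, B2=F, B3=T, B4=F, B6=F, B7=S, B9=T
Answer: B1=T, B1=F, B2=F, B3=T, B4=F, B6=F, B7=S, B9=T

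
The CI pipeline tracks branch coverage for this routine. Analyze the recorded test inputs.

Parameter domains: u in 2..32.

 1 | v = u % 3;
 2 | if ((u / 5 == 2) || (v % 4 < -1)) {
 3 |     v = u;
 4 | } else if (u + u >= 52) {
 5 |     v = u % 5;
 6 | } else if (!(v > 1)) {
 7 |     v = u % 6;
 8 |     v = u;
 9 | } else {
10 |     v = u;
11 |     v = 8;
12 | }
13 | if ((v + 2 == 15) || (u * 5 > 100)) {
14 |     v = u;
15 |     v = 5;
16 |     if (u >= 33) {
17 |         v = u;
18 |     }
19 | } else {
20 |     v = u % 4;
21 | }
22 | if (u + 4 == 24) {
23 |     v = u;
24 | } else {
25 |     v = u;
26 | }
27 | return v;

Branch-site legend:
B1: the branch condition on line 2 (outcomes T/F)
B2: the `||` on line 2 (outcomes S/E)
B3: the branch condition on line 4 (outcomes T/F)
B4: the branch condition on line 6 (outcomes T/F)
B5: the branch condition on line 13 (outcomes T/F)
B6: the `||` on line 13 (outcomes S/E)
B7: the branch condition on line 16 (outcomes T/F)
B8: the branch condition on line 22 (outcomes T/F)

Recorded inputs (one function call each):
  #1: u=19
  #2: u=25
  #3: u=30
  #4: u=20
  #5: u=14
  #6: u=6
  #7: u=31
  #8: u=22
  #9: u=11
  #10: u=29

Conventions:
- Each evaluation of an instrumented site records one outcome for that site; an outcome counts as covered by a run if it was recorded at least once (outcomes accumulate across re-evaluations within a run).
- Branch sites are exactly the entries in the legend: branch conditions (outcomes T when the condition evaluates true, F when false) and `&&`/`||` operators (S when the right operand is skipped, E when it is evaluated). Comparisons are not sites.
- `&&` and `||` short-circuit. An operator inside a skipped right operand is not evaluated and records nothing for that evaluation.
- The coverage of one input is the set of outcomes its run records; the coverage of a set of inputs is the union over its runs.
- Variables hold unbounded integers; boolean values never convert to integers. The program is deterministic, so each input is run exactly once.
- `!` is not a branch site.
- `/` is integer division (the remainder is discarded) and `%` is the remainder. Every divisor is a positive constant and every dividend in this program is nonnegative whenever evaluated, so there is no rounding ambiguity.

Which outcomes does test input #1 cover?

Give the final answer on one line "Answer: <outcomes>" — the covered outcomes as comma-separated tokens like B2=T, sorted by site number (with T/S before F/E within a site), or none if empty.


Running input #1 (u=19), event by event:
  B2->E, B1->F, B3->F, B4->T, B6->E, B5->F, B8->F
as a set, this run covers: B1=F, B2=E, B3=F, B4=T, B5=F, B6=E, B8=F
Answer: B1=F, B2=E, B3=F, B4=T, B5=F, B6=E, B8=F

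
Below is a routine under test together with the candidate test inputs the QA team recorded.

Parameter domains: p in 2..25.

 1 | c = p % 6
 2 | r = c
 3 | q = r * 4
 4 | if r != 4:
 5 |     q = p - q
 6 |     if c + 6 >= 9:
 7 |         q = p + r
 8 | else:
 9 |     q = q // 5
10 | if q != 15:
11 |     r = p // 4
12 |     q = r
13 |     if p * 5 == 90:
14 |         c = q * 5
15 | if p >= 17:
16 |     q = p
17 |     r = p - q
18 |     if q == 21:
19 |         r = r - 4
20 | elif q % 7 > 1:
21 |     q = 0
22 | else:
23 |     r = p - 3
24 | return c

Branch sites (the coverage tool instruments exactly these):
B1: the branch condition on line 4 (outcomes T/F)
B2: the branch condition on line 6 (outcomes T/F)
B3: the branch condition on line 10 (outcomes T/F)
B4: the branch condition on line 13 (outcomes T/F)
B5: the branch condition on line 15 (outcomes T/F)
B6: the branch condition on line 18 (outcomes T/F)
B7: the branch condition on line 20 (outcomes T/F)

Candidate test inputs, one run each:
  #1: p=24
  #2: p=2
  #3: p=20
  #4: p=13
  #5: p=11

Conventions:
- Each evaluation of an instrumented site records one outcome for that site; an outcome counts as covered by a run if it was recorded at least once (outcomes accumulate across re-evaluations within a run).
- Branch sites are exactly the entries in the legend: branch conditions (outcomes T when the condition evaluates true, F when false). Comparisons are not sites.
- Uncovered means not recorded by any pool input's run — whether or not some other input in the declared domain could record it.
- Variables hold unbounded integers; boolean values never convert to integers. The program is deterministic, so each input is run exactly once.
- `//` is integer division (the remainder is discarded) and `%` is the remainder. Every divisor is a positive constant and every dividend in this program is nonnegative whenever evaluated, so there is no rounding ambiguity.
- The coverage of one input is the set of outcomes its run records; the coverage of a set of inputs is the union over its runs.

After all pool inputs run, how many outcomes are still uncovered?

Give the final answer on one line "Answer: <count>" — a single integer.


test 1 (p=24) fires B1->T, B2->F, B3->T, B4->F, B5->T, B6->F; hits B1=T, B2=F, B3=T, B4=F, B5=T, B6=F
test 2 (p=2) fires B1->T, B2->F, B3->T, B4->F, B5->F, B7->F; hits B1=T, B2=F, B3=T, B4=F, B5=F, B7=F
test 3 (p=20) fires B1->T, B2->F, B3->T, B4->F, B5->T, B6->F; hits B1=T, B2=F, B3=T, B4=F, B5=T, B6=F
test 4 (p=13) fires B1->T, B2->F, B3->T, B4->F, B5->F, B7->T; hits B1=T, B2=F, B3=T, B4=F, B5=F, B7=T
test 5 (p=11) fires B1->T, B2->T, B3->T, B4->F, B5->F, B7->T; hits B1=T, B2=T, B3=T, B4=F, B5=F, B7=T
union over the pool: B1=T, B2=T, B2=F, B3=T, B4=F, B5=T, B5=F, B6=F, B7=T, B7=F
uncovered (4 of 14): B1=F, B3=F, B4=T, B6=T
Answer: 4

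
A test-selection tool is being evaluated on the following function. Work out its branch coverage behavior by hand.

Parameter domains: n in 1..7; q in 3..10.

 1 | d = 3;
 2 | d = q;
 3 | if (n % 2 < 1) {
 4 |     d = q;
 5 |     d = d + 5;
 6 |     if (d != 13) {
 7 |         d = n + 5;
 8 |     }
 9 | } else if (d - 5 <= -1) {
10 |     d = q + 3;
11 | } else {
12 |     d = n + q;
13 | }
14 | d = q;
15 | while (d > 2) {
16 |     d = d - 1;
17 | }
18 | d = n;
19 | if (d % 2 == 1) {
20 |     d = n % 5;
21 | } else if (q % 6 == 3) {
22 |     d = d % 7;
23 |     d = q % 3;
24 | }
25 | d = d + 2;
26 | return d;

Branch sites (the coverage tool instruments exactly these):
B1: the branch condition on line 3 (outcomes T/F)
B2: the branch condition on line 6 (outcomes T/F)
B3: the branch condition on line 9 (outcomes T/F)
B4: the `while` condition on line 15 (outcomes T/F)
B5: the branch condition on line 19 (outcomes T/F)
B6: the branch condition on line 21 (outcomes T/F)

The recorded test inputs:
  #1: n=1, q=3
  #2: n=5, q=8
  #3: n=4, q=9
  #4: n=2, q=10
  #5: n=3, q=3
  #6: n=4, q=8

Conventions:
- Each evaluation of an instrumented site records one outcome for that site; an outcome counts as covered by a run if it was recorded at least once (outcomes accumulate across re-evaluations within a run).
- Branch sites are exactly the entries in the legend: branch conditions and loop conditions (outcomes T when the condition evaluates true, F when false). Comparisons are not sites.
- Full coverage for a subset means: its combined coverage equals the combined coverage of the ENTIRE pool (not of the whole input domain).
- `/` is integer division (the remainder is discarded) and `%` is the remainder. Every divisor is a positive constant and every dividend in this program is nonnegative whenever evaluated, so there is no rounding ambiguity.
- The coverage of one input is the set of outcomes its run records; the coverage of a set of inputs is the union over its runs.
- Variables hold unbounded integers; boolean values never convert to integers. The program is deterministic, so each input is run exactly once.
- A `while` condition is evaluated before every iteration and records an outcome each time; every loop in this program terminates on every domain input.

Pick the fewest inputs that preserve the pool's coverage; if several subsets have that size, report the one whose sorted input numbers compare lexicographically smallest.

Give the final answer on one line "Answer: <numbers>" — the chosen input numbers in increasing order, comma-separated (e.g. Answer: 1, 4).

input #1, n=1, q=3: outcomes B1=F, B3=T, B4=T, B4=F, B5=T
input #2, n=5, q=8: outcomes B1=F, B3=F, B4=T, B4=F, B5=T
input #3, n=4, q=9: outcomes B1=T, B2=T, B4=T, B4=F, B5=F, B6=T
input #4, n=2, q=10: outcomes B1=T, B2=T, B4=T, B4=F, B5=F, B6=F
input #5, n=3, q=3: outcomes B1=F, B3=T, B4=T, B4=F, B5=T
input #6, n=4, q=8: outcomes B1=T, B2=F, B4=T, B4=F, B5=F, B6=F
the full pool covers 12 outcomes: B1=T, B1=F, B2=T, B2=F, B3=T, B3=F, B4=T, B4=F, B5=T, B5=F, B6=T, B6=F
no size-1 subset reaches all 12 outcomes (best union: 6/12)
no size-2 subset reaches all 12 outcomes (best union: 9/12)
no size-3 subset reaches all 12 outcomes (best union: 11/12)
at size 4, {1, 2, 3, 6} reaches all 12 outcomes; every lexicographically earlier size-4 subset fails

Answer: 1, 2, 3, 6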